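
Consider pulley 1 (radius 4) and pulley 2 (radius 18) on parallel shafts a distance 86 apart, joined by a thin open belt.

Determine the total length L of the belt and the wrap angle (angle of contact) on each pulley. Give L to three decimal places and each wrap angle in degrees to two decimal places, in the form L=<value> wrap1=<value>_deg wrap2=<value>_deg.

open belt: β = asin((r2−r1)/C) = asin(14/86) = 9.3689°
wrap1 = π − 2β = 161.2622°
wrap2 = π + 2β = 198.7378°
tangent length = C·cosβ = 84.8528
L = r1·wrap1 + r2·wrap2 + 2·C·cosβ = 4·2.8146 + 18·3.4686 + 2·84.8528 = 243.3992

L=243.399 wrap1=161.26_deg wrap2=198.74_deg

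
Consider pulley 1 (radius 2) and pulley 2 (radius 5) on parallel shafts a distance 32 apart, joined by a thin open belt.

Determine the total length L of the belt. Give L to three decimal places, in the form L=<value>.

L=86.273

open belt: β = asin((r2−r1)/C) = asin(3/32) = 5.3794°
wrap1 = π − 2β = 169.2412°
wrap2 = π + 2β = 190.7588°
tangent length = C·cosβ = 31.8591
L = r1·wrap1 + r2·wrap2 + 2·C·cosβ = 2·2.9538 + 5·3.3294 + 2·31.8591 = 86.2726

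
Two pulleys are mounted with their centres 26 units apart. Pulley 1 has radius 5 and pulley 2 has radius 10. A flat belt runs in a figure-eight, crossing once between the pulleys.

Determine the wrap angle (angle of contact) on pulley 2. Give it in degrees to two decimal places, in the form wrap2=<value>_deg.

wrap2=250.47_deg

crossed belt: β = asin((r1+r2)/C) = asin(15/26) = 35.2344°
wrap1 = wrap2 = π + 2β = 250.4688°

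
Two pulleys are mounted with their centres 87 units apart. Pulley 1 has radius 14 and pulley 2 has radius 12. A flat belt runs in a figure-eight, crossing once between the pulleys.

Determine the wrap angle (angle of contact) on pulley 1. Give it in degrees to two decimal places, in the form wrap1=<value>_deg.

wrap1=214.78_deg

crossed belt: β = asin((r1+r2)/C) = asin(26/87) = 17.3886°
wrap1 = wrap2 = π + 2β = 214.7772°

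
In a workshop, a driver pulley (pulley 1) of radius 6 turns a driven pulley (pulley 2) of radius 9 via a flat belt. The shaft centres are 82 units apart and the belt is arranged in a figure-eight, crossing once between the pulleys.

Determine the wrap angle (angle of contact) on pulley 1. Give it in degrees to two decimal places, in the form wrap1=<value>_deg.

crossed belt: β = asin((r1+r2)/C) = asin(15/82) = 10.5403°
wrap1 = wrap2 = π + 2β = 201.0806°

wrap1=201.08_deg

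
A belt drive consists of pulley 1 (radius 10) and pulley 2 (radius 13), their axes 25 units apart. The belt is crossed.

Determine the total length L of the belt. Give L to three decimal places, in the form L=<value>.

crossed belt: β = asin((r1+r2)/C) = asin(23/25) = 66.9261°
wrap1 = wrap2 = π + 2β = 313.8522°
tangent length = C·cosβ = 9.7980
L = (r1+r2)·wrap + 2·C·cosβ = 23·5.4778 + 2·9.7980 = 145.5843

L=145.584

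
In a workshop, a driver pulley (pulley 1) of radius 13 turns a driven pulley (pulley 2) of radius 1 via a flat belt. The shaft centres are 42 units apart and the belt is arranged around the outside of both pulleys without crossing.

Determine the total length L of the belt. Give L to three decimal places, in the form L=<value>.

open belt: β = asin((r2−r1)/C) = asin(-12/42) = -16.6015°
wrap1 = π − 2β = 213.2031°
wrap2 = π + 2β = 146.7969°
tangent length = C·cosβ = 40.2492
L = r1·wrap1 + r2·wrap2 + 2·C·cosβ = 13·3.7211 + 1·2.5621 + 2·40.2492 = 131.4348

L=131.435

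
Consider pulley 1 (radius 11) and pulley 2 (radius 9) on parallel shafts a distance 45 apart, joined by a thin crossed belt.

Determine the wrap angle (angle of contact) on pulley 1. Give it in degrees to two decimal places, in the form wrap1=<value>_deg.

wrap1=232.78_deg

crossed belt: β = asin((r1+r2)/C) = asin(20/45) = 26.3878°
wrap1 = wrap2 = π + 2β = 232.7756°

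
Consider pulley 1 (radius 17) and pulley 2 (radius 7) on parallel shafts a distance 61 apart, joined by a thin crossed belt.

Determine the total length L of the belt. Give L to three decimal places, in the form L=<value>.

L=206.969

crossed belt: β = asin((r1+r2)/C) = asin(24/61) = 23.1689°
wrap1 = wrap2 = π + 2β = 226.3378°
tangent length = C·cosβ = 56.0803
L = (r1+r2)·wrap + 2·C·cosβ = 24·3.9503 + 2·56.0803 = 206.9687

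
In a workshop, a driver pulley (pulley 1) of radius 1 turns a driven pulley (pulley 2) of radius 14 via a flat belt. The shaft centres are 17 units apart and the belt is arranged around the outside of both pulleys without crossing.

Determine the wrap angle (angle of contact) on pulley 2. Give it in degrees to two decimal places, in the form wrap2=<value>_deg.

open belt: β = asin((r2−r1)/C) = asin(13/17) = 49.8808°
wrap1 = π − 2β = 80.2383°
wrap2 = π + 2β = 279.7617°

wrap2=279.76_deg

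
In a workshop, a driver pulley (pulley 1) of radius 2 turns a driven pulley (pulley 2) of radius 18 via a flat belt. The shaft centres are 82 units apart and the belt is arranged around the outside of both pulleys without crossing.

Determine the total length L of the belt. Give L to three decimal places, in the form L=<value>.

open belt: β = asin((r2−r1)/C) = asin(16/82) = 11.2518°
wrap1 = π − 2β = 157.4963°
wrap2 = π + 2β = 202.5037°
tangent length = C·cosβ = 80.4239
L = r1·wrap1 + r2·wrap2 + 2·C·cosβ = 2·2.7488 + 18·3.5344 + 2·80.4239 = 229.9638

L=229.964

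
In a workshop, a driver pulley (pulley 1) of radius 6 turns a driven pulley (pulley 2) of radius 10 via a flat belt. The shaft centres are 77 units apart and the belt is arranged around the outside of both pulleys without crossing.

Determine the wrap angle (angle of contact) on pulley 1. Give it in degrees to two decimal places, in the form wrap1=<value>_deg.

open belt: β = asin((r2−r1)/C) = asin(4/77) = 2.9777°
wrap1 = π − 2β = 174.0445°
wrap2 = π + 2β = 185.9555°

wrap1=174.04_deg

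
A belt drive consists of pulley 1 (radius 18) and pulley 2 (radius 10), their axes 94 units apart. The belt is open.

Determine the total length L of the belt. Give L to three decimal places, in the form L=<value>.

open belt: β = asin((r2−r1)/C) = asin(-8/94) = -4.8821°
wrap1 = π − 2β = 189.7643°
wrap2 = π + 2β = 170.2357°
tangent length = C·cosβ = 93.6590
L = r1·wrap1 + r2·wrap2 + 2·C·cosβ = 18·3.3120 + 10·2.9712 + 2·93.6590 = 276.6459

L=276.646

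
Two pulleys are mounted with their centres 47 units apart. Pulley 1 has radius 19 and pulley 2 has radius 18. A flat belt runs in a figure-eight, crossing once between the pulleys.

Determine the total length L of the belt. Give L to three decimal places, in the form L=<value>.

crossed belt: β = asin((r1+r2)/C) = asin(37/47) = 51.9278°
wrap1 = wrap2 = π + 2β = 283.8555°
tangent length = C·cosβ = 28.9828
L = (r1+r2)·wrap + 2·C·cosβ = 37·4.9542 + 2·28.9828 = 241.2714

L=241.271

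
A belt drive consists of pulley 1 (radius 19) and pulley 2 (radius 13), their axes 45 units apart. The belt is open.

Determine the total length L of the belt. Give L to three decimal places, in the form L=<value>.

L=191.332

open belt: β = asin((r2−r1)/C) = asin(-6/45) = -7.6623°
wrap1 = π − 2β = 195.3245°
wrap2 = π + 2β = 164.6755°
tangent length = C·cosβ = 44.5982
L = r1·wrap1 + r2·wrap2 + 2·C·cosβ = 19·3.4091 + 13·2.8741 + 2·44.5982 = 191.3322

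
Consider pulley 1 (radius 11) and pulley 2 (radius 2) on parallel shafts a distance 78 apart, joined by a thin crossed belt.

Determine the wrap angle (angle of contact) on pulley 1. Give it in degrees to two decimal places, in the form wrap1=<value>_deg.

crossed belt: β = asin((r1+r2)/C) = asin(13/78) = 9.5941°
wrap1 = wrap2 = π + 2β = 199.1881°

wrap1=199.19_deg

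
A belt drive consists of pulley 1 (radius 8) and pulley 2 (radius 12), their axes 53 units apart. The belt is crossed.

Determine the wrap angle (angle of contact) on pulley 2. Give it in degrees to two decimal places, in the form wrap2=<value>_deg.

wrap2=224.34_deg

crossed belt: β = asin((r1+r2)/C) = asin(20/53) = 22.1702°
wrap1 = wrap2 = π + 2β = 224.3403°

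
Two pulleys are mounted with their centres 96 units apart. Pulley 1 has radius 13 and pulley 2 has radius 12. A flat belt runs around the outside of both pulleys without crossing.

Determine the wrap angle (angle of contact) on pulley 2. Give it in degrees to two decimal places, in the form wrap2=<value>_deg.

open belt: β = asin((r2−r1)/C) = asin(-1/96) = -0.5968°
wrap1 = π − 2β = 181.1937°
wrap2 = π + 2β = 178.8063°

wrap2=178.81_deg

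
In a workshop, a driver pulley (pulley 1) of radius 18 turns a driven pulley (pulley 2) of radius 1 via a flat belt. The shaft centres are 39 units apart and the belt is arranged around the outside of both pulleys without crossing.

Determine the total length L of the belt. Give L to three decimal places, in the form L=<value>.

open belt: β = asin((r2−r1)/C) = asin(-17/39) = -25.8424°
wrap1 = π − 2β = 231.6848°
wrap2 = π + 2β = 128.3152°
tangent length = C·cosβ = 35.0999
L = r1·wrap1 + r2·wrap2 + 2·C·cosβ = 18·4.0437 + 1·2.2395 + 2·35.0999 = 145.2252

L=145.225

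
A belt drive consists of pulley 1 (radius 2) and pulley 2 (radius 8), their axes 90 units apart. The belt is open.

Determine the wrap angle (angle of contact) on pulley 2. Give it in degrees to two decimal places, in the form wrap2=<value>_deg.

wrap2=187.65_deg

open belt: β = asin((r2−r1)/C) = asin(6/90) = 3.8226°
wrap1 = π − 2β = 172.3549°
wrap2 = π + 2β = 187.6451°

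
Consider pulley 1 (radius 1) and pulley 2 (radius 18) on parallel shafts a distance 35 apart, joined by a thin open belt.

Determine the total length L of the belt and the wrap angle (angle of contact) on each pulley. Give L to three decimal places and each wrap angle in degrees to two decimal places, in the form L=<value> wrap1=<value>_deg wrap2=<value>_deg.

L=138.123 wrap1=121.88_deg wrap2=238.12_deg

open belt: β = asin((r2−r1)/C) = asin(17/35) = 29.0593°
wrap1 = π − 2β = 121.8814°
wrap2 = π + 2β = 238.1186°
tangent length = C·cosβ = 30.5941
L = r1·wrap1 + r2·wrap2 + 2·C·cosβ = 1·2.1272 + 18·4.1560 + 2·30.5941 = 138.1226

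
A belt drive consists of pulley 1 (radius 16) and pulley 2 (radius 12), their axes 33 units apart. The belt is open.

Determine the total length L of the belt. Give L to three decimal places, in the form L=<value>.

open belt: β = asin((r2−r1)/C) = asin(-4/33) = -6.9621°
wrap1 = π − 2β = 193.9241°
wrap2 = π + 2β = 166.0759°
tangent length = C·cosβ = 32.7567
L = r1·wrap1 + r2·wrap2 + 2·C·cosβ = 16·3.3846 + 12·2.8986 + 2·32.7567 = 154.4500

L=154.450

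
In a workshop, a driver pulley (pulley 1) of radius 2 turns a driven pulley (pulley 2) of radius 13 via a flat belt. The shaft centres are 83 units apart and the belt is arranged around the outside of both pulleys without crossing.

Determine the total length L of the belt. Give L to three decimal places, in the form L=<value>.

open belt: β = asin((r2−r1)/C) = asin(11/83) = 7.6158°
wrap1 = π − 2β = 164.7684°
wrap2 = π + 2β = 195.2316°
tangent length = C·cosβ = 82.2679
L = r1·wrap1 + r2·wrap2 + 2·C·cosβ = 2·2.8758 + 13·3.4074 + 2·82.2679 = 214.5839

L=214.584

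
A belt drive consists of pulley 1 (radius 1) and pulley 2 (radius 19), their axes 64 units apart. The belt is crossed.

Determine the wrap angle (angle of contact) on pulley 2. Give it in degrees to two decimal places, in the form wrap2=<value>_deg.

wrap2=216.42_deg

crossed belt: β = asin((r1+r2)/C) = asin(20/64) = 18.2100°
wrap1 = wrap2 = π + 2β = 216.4199°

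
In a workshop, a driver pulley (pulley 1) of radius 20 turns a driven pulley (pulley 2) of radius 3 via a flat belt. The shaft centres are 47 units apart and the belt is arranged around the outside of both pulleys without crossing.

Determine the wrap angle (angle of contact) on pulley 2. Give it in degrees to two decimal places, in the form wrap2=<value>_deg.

open belt: β = asin((r2−r1)/C) = asin(-17/47) = -21.2048°
wrap1 = π − 2β = 222.4095°
wrap2 = π + 2β = 137.5905°

wrap2=137.59_deg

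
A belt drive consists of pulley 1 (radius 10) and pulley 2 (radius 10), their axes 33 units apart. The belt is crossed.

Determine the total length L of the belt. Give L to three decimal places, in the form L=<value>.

L=141.373

crossed belt: β = asin((r1+r2)/C) = asin(20/33) = 37.3052°
wrap1 = wrap2 = π + 2β = 254.6104°
tangent length = C·cosβ = 26.2488
L = (r1+r2)·wrap + 2·C·cosβ = 20·4.4438 + 2·26.2488 = 141.3734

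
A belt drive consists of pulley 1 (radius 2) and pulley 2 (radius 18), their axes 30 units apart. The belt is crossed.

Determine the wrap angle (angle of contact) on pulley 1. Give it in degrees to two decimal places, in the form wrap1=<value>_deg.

wrap1=263.62_deg

crossed belt: β = asin((r1+r2)/C) = asin(20/30) = 41.8103°
wrap1 = wrap2 = π + 2β = 263.6206°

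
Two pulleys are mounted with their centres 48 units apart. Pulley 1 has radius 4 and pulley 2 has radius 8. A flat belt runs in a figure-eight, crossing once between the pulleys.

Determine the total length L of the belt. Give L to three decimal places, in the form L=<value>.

L=136.715

crossed belt: β = asin((r1+r2)/C) = asin(12/48) = 14.4775°
wrap1 = wrap2 = π + 2β = 208.9550°
tangent length = C·cosβ = 46.4758
L = (r1+r2)·wrap + 2·C·cosβ = 12·3.6470 + 2·46.4758 = 136.7150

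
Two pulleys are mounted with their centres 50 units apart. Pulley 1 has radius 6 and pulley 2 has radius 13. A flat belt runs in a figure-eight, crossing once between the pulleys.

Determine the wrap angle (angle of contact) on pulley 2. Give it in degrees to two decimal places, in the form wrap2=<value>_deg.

wrap2=224.67_deg

crossed belt: β = asin((r1+r2)/C) = asin(19/50) = 22.3337°
wrap1 = wrap2 = π + 2β = 224.6674°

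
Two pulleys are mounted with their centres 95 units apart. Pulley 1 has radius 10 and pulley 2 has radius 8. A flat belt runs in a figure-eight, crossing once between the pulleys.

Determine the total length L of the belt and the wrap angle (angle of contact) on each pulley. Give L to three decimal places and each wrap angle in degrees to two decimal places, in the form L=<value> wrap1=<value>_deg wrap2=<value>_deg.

crossed belt: β = asin((r1+r2)/C) = asin(18/95) = 10.9221°
wrap1 = wrap2 = π + 2β = 201.8441°
tangent length = C·cosβ = 93.2792
L = (r1+r2)·wrap + 2·C·cosβ = 18·3.5228 + 2·93.2792 = 249.9695

L=249.970 wrap1=201.84_deg wrap2=201.84_deg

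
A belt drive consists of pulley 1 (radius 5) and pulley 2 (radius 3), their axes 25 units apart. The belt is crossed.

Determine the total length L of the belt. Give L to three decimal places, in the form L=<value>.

L=77.715

crossed belt: β = asin((r1+r2)/C) = asin(8/25) = 18.6629°
wrap1 = wrap2 = π + 2β = 217.3258°
tangent length = C·cosβ = 23.6854
L = (r1+r2)·wrap + 2·C·cosβ = 8·3.7931 + 2·23.6854 = 77.7153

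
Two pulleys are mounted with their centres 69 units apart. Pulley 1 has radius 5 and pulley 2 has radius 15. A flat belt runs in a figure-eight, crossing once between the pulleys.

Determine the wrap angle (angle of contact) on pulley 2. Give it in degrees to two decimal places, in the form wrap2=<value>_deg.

crossed belt: β = asin((r1+r2)/C) = asin(20/69) = 16.8493°
wrap1 = wrap2 = π + 2β = 213.6986°

wrap2=213.70_deg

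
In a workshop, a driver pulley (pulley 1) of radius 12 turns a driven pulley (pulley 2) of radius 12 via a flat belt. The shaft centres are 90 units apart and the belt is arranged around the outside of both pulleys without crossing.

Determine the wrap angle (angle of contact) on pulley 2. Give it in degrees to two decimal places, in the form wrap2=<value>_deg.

open belt: β = asin((r2−r1)/C) = asin(0/90) = 0.0000°
wrap1 = π − 2β = 180.0000°
wrap2 = π + 2β = 180.0000°

wrap2=180.00_deg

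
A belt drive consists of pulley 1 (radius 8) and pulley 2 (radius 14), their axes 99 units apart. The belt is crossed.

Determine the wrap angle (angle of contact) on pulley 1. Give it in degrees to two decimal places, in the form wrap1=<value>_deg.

crossed belt: β = asin((r1+r2)/C) = asin(22/99) = 12.8396°
wrap1 = wrap2 = π + 2β = 205.6792°

wrap1=205.68_deg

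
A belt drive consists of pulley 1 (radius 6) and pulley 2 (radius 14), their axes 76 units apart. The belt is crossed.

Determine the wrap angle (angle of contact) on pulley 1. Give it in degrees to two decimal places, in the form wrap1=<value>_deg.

wrap1=210.52_deg

crossed belt: β = asin((r1+r2)/C) = asin(20/76) = 15.2575°
wrap1 = wrap2 = π + 2β = 210.5150°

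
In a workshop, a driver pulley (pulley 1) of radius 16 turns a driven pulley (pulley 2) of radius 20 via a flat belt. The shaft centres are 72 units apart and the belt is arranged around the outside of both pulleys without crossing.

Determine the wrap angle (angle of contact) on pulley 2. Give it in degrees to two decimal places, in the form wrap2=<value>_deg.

wrap2=186.37_deg

open belt: β = asin((r2−r1)/C) = asin(4/72) = 3.1847°
wrap1 = π − 2β = 173.6305°
wrap2 = π + 2β = 186.3695°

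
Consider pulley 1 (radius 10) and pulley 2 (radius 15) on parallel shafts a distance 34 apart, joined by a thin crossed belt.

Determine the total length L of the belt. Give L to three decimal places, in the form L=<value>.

crossed belt: β = asin((r1+r2)/C) = asin(25/34) = 47.3321°
wrap1 = wrap2 = π + 2β = 274.6641°
tangent length = C·cosβ = 23.0434
L = (r1+r2)·wrap + 2·C·cosβ = 25·4.7938 + 2·23.0434 = 165.9317

L=165.932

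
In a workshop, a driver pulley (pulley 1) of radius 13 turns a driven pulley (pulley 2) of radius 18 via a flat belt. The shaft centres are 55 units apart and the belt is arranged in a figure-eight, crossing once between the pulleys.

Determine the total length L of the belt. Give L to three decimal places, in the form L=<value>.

L=225.376

crossed belt: β = asin((r1+r2)/C) = asin(31/55) = 34.3077°
wrap1 = wrap2 = π + 2β = 248.6153°
tangent length = C·cosβ = 45.4313
L = (r1+r2)·wrap + 2·C·cosβ = 31·4.3392 + 2·45.4313 = 225.3764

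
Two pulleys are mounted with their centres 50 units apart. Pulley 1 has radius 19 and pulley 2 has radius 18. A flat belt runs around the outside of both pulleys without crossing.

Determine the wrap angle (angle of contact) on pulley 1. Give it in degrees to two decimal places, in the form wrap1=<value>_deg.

open belt: β = asin((r2−r1)/C) = asin(-1/50) = -1.1460°
wrap1 = π − 2β = 182.2920°
wrap2 = π + 2β = 177.7080°

wrap1=182.29_deg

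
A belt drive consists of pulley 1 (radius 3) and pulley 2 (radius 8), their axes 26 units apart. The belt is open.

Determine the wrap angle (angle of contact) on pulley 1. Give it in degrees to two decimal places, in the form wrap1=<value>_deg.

open belt: β = asin((r2−r1)/C) = asin(5/26) = 11.0875°
wrap1 = π − 2β = 157.8250°
wrap2 = π + 2β = 202.1750°

wrap1=157.83_deg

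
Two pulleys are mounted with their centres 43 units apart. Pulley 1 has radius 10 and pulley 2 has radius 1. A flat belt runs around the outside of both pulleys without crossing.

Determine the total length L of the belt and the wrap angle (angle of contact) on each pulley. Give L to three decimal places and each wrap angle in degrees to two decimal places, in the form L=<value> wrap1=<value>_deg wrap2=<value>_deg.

L=122.448 wrap1=204.16_deg wrap2=155.84_deg

open belt: β = asin((r2−r1)/C) = asin(-9/43) = -12.0815°
wrap1 = π − 2β = 204.1629°
wrap2 = π + 2β = 155.8371°
tangent length = C·cosβ = 42.0476
L = r1·wrap1 + r2·wrap2 + 2·C·cosβ = 10·3.5633 + 1·2.7199 + 2·42.0476 = 122.4482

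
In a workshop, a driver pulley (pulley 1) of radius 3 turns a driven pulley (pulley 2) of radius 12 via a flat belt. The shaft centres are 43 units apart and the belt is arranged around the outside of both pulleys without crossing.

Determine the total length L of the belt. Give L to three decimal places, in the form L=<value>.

open belt: β = asin((r2−r1)/C) = asin(9/43) = 12.0815°
wrap1 = π − 2β = 155.8371°
wrap2 = π + 2β = 204.1629°
tangent length = C·cosβ = 42.0476
L = r1·wrap1 + r2·wrap2 + 2·C·cosβ = 3·2.7199 + 12·3.5633 + 2·42.0476 = 135.0146

L=135.015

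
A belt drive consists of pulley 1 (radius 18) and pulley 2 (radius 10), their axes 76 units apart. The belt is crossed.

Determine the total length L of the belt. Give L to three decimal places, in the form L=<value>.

L=250.402

crossed belt: β = asin((r1+r2)/C) = asin(28/76) = 21.6183°
wrap1 = wrap2 = π + 2β = 223.2365°
tangent length = C·cosβ = 70.6541
L = (r1+r2)·wrap + 2·C·cosβ = 28·3.8962 + 2·70.6541 = 250.4021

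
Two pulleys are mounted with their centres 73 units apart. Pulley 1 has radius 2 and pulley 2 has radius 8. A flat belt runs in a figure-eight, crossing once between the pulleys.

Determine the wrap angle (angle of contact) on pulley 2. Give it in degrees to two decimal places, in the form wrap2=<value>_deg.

crossed belt: β = asin((r1+r2)/C) = asin(10/73) = 7.8735°
wrap1 = wrap2 = π + 2β = 195.7470°

wrap2=195.75_deg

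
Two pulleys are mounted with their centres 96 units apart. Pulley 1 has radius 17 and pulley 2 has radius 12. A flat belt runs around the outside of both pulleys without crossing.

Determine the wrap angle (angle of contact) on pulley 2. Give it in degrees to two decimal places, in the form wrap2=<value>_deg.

open belt: β = asin((r2−r1)/C) = asin(-5/96) = -2.9855°
wrap1 = π − 2β = 185.9710°
wrap2 = π + 2β = 174.0290°

wrap2=174.03_deg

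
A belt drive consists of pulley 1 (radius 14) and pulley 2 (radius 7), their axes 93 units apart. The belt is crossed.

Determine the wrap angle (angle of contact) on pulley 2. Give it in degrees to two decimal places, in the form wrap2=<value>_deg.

crossed belt: β = asin((r1+r2)/C) = asin(21/93) = 13.0503°
wrap1 = wrap2 = π + 2β = 206.1006°

wrap2=206.10_deg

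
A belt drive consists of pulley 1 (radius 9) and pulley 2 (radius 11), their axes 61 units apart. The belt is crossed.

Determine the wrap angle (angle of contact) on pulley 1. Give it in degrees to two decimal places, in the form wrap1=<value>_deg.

crossed belt: β = asin((r1+r2)/C) = asin(20/61) = 19.1395°
wrap1 = wrap2 = π + 2β = 218.2789°

wrap1=218.28_deg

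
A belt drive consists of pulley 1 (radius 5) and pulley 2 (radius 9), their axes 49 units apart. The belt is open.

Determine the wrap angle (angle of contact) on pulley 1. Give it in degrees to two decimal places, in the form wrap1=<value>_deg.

wrap1=170.64_deg

open belt: β = asin((r2−r1)/C) = asin(4/49) = 4.6824°
wrap1 = π − 2β = 170.6352°
wrap2 = π + 2β = 189.3648°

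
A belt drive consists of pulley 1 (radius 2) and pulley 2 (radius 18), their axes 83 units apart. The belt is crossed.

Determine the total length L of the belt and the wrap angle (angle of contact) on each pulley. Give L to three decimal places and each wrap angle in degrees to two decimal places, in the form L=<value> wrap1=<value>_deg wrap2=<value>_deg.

crossed belt: β = asin((r1+r2)/C) = asin(20/83) = 13.9434°
wrap1 = wrap2 = π + 2β = 207.8869°
tangent length = C·cosβ = 80.5543
L = (r1+r2)·wrap + 2·C·cosβ = 20·3.6283 + 2·80.5543 = 233.6749

L=233.675 wrap1=207.89_deg wrap2=207.89_deg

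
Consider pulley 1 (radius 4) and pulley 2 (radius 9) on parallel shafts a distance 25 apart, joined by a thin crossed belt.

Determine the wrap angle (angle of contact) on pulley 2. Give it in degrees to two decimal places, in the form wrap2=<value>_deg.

wrap2=242.66_deg

crossed belt: β = asin((r1+r2)/C) = asin(13/25) = 31.3323°
wrap1 = wrap2 = π + 2β = 242.6645°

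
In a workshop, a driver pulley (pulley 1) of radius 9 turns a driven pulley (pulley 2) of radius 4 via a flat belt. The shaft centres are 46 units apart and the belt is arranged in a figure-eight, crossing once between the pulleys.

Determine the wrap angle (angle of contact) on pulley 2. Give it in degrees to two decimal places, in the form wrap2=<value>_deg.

crossed belt: β = asin((r1+r2)/C) = asin(13/46) = 16.4160°
wrap1 = wrap2 = π + 2β = 212.8319°

wrap2=212.83_deg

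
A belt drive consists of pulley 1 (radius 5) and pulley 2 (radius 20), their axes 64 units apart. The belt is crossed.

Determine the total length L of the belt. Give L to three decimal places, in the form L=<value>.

crossed belt: β = asin((r1+r2)/C) = asin(25/64) = 22.9934°
wrap1 = wrap2 = π + 2β = 225.9868°
tangent length = C·cosβ = 58.9152
L = (r1+r2)·wrap + 2·C·cosβ = 25·3.9442 + 2·58.9152 = 216.4357

L=216.436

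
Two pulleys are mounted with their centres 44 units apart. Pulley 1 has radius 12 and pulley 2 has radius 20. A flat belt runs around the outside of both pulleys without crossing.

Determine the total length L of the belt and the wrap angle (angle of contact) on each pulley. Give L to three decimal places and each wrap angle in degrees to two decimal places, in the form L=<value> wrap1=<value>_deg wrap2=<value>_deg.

L=189.990 wrap1=159.05_deg wrap2=200.95_deg

open belt: β = asin((r2−r1)/C) = asin(8/44) = 10.4757°
wrap1 = π − 2β = 159.0486°
wrap2 = π + 2β = 200.9514°
tangent length = C·cosβ = 43.2666
L = r1·wrap1 + r2·wrap2 + 2·C·cosβ = 12·2.7759 + 20·3.5073 + 2·43.2666 = 189.9896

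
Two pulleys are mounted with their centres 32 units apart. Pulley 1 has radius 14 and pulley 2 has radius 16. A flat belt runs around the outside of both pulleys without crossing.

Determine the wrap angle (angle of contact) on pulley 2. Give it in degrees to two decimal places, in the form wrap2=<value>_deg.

wrap2=187.17_deg

open belt: β = asin((r2−r1)/C) = asin(2/32) = 3.5833°
wrap1 = π − 2β = 172.8334°
wrap2 = π + 2β = 187.1666°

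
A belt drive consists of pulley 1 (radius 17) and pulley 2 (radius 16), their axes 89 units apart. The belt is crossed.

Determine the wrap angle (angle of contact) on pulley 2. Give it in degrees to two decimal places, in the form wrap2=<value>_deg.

crossed belt: β = asin((r1+r2)/C) = asin(33/89) = 21.7641°
wrap1 = wrap2 = π + 2β = 223.5283°

wrap2=223.53_deg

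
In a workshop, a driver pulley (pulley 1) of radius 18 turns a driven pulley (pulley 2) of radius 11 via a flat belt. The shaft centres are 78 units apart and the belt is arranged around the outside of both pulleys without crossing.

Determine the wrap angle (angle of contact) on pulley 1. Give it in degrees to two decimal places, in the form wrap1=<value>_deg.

wrap1=190.30_deg

open belt: β = asin((r2−r1)/C) = asin(-7/78) = -5.1489°
wrap1 = π − 2β = 190.2977°
wrap2 = π + 2β = 169.7023°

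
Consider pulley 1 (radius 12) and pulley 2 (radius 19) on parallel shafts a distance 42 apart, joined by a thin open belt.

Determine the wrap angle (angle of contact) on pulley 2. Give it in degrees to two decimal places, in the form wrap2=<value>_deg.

wrap2=199.19_deg

open belt: β = asin((r2−r1)/C) = asin(7/42) = 9.5941°
wrap1 = π − 2β = 160.8119°
wrap2 = π + 2β = 199.1881°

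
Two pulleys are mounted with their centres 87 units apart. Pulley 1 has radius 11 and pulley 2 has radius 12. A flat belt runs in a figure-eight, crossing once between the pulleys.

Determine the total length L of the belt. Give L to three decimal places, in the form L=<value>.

L=252.373

crossed belt: β = asin((r1+r2)/C) = asin(23/87) = 15.3294°
wrap1 = wrap2 = π + 2β = 210.6588°
tangent length = C·cosβ = 83.9047
L = (r1+r2)·wrap + 2·C·cosβ = 23·3.6767 + 2·83.9047 = 252.3733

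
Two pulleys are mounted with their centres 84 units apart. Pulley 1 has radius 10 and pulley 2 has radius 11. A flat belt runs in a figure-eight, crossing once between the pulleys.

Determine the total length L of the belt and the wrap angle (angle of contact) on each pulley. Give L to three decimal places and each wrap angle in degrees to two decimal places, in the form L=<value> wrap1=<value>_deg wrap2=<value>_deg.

L=239.251 wrap1=208.96_deg wrap2=208.96_deg

crossed belt: β = asin((r1+r2)/C) = asin(21/84) = 14.4775°
wrap1 = wrap2 = π + 2β = 208.9550°
tangent length = C·cosβ = 81.3327
L = (r1+r2)·wrap + 2·C·cosβ = 21·3.6470 + 2·81.3327 = 239.2513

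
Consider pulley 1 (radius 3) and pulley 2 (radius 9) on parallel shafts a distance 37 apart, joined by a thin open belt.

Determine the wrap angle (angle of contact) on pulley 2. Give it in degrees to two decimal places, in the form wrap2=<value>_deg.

open belt: β = asin((r2−r1)/C) = asin(6/37) = 9.3324°
wrap1 = π − 2β = 161.3352°
wrap2 = π + 2β = 198.6648°

wrap2=198.66_deg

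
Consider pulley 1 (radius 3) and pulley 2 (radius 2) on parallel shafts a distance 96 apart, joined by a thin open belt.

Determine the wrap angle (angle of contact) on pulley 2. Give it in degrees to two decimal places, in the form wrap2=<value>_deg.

open belt: β = asin((r2−r1)/C) = asin(-1/96) = -0.5968°
wrap1 = π − 2β = 181.1937°
wrap2 = π + 2β = 178.8063°

wrap2=178.81_deg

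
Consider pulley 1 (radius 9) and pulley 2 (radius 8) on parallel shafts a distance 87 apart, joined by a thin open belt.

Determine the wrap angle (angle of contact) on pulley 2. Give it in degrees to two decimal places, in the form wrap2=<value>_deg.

wrap2=178.68_deg

open belt: β = asin((r2−r1)/C) = asin(-1/87) = -0.6586°
wrap1 = π − 2β = 181.3172°
wrap2 = π + 2β = 178.6828°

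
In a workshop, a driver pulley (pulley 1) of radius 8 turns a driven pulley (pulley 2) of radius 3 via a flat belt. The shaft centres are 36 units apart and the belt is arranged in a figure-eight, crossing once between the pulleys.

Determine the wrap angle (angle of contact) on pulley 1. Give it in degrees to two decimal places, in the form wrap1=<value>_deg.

wrap1=215.58_deg

crossed belt: β = asin((r1+r2)/C) = asin(11/36) = 17.7916°
wrap1 = wrap2 = π + 2β = 215.5832°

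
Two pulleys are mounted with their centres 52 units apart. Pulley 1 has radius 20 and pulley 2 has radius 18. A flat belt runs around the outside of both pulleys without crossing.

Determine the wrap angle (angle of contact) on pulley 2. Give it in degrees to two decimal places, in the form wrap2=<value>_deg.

wrap2=175.59_deg

open belt: β = asin((r2−r1)/C) = asin(-2/52) = -2.2042°
wrap1 = π − 2β = 184.4085°
wrap2 = π + 2β = 175.5915°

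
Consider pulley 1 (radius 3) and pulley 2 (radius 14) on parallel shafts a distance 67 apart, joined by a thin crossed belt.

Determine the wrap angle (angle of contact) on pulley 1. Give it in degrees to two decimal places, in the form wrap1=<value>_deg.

wrap1=209.40_deg

crossed belt: β = asin((r1+r2)/C) = asin(17/67) = 14.6984°
wrap1 = wrap2 = π + 2β = 209.3968°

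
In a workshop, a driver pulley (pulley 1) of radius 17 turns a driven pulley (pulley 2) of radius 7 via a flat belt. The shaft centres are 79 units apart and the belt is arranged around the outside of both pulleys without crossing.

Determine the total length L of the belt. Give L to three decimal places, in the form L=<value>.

open belt: β = asin((r2−r1)/C) = asin(-10/79) = -7.2721°
wrap1 = π − 2β = 194.5443°
wrap2 = π + 2β = 165.4557°
tangent length = C·cosβ = 78.3645
L = r1·wrap1 + r2·wrap2 + 2·C·cosβ = 17·3.3954 + 7·2.8877 + 2·78.3645 = 234.6657

L=234.666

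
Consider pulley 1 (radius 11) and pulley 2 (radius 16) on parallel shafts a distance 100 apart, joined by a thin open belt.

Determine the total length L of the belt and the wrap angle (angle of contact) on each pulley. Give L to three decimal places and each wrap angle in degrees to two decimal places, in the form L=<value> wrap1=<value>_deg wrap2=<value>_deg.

L=285.073 wrap1=174.27_deg wrap2=185.73_deg

open belt: β = asin((r2−r1)/C) = asin(5/100) = 2.8660°
wrap1 = π − 2β = 174.2680°
wrap2 = π + 2β = 185.7320°
tangent length = C·cosβ = 99.8749
L = r1·wrap1 + r2·wrap2 + 2·C·cosβ = 11·3.0416 + 16·3.2416 + 2·99.8749 = 285.0731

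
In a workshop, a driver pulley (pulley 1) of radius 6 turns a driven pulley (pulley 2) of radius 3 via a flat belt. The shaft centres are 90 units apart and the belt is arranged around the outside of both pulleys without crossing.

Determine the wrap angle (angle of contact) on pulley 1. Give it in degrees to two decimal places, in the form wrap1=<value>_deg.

wrap1=183.82_deg

open belt: β = asin((r2−r1)/C) = asin(-3/90) = -1.9102°
wrap1 = π − 2β = 183.8204°
wrap2 = π + 2β = 176.1796°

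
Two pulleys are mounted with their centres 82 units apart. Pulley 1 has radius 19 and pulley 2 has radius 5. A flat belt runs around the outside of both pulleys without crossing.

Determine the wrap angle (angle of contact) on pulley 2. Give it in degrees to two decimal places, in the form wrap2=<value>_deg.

open belt: β = asin((r2−r1)/C) = asin(-14/82) = -9.8304°
wrap1 = π − 2β = 199.6607°
wrap2 = π + 2β = 160.3393°

wrap2=160.34_deg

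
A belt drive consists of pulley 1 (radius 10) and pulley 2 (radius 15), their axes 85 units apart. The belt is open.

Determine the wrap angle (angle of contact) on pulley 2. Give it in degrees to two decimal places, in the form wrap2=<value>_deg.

open belt: β = asin((r2−r1)/C) = asin(5/85) = 3.3723°
wrap1 = π − 2β = 173.2554°
wrap2 = π + 2β = 186.7446°

wrap2=186.74_deg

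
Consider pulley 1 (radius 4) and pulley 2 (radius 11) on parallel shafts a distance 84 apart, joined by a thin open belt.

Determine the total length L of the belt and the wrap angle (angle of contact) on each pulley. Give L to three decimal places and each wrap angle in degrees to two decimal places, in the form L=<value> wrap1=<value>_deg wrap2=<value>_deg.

L=215.708 wrap1=170.44_deg wrap2=189.56_deg

open belt: β = asin((r2−r1)/C) = asin(7/84) = 4.7802°
wrap1 = π − 2β = 170.4396°
wrap2 = π + 2β = 189.5604°
tangent length = C·cosβ = 83.7078
L = r1·wrap1 + r2·wrap2 + 2·C·cosβ = 4·2.9747 + 11·3.3085 + 2·83.7078 = 215.7076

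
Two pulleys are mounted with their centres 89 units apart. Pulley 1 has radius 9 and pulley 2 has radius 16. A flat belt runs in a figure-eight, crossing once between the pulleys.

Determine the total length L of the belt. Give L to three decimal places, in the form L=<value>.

L=263.610

crossed belt: β = asin((r1+r2)/C) = asin(25/89) = 16.3139°
wrap1 = wrap2 = π + 2β = 212.6277°
tangent length = C·cosβ = 85.4166
L = (r1+r2)·wrap + 2·C·cosβ = 25·3.7111 + 2·85.4166 = 263.6096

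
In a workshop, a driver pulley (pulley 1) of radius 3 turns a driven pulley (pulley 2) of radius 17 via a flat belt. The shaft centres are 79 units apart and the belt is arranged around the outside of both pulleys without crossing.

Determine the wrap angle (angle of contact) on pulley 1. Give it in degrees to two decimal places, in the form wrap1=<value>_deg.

wrap1=159.58_deg

open belt: β = asin((r2−r1)/C) = asin(14/79) = 10.2076°
wrap1 = π − 2β = 159.5848°
wrap2 = π + 2β = 200.4152°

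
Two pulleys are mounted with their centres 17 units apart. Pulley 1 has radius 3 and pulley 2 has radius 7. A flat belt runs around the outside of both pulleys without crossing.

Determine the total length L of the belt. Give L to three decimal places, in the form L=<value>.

open belt: β = asin((r2−r1)/C) = asin(4/17) = 13.6090°
wrap1 = π − 2β = 152.7821°
wrap2 = π + 2β = 207.2179°
tangent length = C·cosβ = 16.5227
L = r1·wrap1 + r2·wrap2 + 2·C·cosβ = 3·2.6666 + 7·3.6166 + 2·16.5227 = 66.3615

L=66.362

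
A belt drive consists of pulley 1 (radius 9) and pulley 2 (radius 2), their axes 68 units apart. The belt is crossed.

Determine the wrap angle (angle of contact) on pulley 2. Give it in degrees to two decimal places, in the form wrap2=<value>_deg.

wrap2=198.62_deg

crossed belt: β = asin((r1+r2)/C) = asin(11/68) = 9.3093°
wrap1 = wrap2 = π + 2β = 198.6187°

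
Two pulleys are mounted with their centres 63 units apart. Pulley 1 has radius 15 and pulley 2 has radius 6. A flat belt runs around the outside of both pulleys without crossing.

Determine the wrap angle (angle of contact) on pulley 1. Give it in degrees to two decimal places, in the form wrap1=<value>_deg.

open belt: β = asin((r2−r1)/C) = asin(-9/63) = -8.2132°
wrap1 = π − 2β = 196.4264°
wrap2 = π + 2β = 163.5736°

wrap1=196.43_deg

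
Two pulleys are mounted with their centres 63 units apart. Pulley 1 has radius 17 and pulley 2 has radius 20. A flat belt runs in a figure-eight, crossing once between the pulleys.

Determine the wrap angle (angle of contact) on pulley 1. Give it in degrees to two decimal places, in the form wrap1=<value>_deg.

wrap1=251.93_deg

crossed belt: β = asin((r1+r2)/C) = asin(37/63) = 35.9658°
wrap1 = wrap2 = π + 2β = 251.9315°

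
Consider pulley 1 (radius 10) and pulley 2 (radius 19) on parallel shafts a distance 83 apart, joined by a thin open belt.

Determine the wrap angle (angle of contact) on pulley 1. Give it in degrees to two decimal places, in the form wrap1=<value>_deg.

wrap1=167.55_deg

open belt: β = asin((r2−r1)/C) = asin(9/83) = 6.2250°
wrap1 = π − 2β = 167.5499°
wrap2 = π + 2β = 192.4501°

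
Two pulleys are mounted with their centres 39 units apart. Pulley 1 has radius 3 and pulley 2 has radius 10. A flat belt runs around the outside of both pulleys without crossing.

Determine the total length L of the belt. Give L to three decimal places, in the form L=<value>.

open belt: β = asin((r2−r1)/C) = asin(7/39) = 10.3399°
wrap1 = π − 2β = 159.3202°
wrap2 = π + 2β = 200.6798°
tangent length = C·cosβ = 38.3667
L = r1·wrap1 + r2·wrap2 + 2·C·cosβ = 3·2.7807 + 10·3.5025 + 2·38.3667 = 120.1005

L=120.101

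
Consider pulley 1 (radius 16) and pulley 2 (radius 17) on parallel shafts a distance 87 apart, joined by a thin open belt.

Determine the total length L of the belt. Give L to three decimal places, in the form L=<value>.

L=277.684

open belt: β = asin((r2−r1)/C) = asin(1/87) = 0.6586°
wrap1 = π − 2β = 178.6828°
wrap2 = π + 2β = 181.3172°
tangent length = C·cosβ = 86.9943
L = r1·wrap1 + r2·wrap2 + 2·C·cosβ = 16·3.1186 + 17·3.1646 + 2·86.9943 = 277.6841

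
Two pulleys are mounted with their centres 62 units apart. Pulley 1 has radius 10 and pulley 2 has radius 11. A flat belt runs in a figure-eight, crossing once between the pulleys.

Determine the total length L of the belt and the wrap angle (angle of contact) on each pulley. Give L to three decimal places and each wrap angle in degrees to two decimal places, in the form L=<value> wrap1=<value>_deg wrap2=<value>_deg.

L=197.157 wrap1=219.60_deg wrap2=219.60_deg

crossed belt: β = asin((r1+r2)/C) = asin(21/62) = 19.7983°
wrap1 = wrap2 = π + 2β = 219.5966°
tangent length = C·cosβ = 58.3352
L = (r1+r2)·wrap + 2·C·cosβ = 21·3.8327 + 2·58.3352 = 197.1568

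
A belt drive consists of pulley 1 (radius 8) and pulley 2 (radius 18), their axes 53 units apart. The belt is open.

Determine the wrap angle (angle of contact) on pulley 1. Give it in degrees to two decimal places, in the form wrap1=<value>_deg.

wrap1=158.25_deg

open belt: β = asin((r2−r1)/C) = asin(10/53) = 10.8757°
wrap1 = π − 2β = 158.2486°
wrap2 = π + 2β = 201.7514°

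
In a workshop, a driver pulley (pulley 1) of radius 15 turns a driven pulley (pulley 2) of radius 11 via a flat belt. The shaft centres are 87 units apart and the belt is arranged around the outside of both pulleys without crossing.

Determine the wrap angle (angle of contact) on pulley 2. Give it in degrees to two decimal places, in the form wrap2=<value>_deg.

open belt: β = asin((r2−r1)/C) = asin(-4/87) = -2.6352°
wrap1 = π − 2β = 185.2704°
wrap2 = π + 2β = 174.7296°

wrap2=174.73_deg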